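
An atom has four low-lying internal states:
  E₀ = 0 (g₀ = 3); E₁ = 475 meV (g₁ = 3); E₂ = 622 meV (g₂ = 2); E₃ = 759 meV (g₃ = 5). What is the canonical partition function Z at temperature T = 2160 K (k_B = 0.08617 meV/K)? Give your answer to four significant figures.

k_BT = 0.08617 × 2160 K = 186.127 meV.
Eᵢ/kT = 0, 2.55202, 3.34180, 4.07786.
Z = Σ gᵢe^(−Eᵢ/kT) = 3·e^(−0) + 3·e^(−2.55202) + 2·e^(−3.34180) + 5·e^(−4.07786) = 3.00000 + 0.233772 + 0.0707465 + 0.0847184 = 3.38924.

Z = 3.389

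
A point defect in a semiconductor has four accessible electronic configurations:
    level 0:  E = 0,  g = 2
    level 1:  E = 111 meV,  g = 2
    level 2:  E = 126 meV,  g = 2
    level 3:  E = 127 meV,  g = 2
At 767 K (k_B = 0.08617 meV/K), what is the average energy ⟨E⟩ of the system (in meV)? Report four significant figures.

k_BT = 0.08617 × 767 K = 66.0924 meV.
Eᵢ/kT = 0, 1.67947, 1.90642, 1.92155.
Z = Σ gᵢe^(−Eᵢ/kT) = 2·e^(−0) + 2·e^(−1.67947) + 2·e^(−1.90642) + 2·e^(−1.92155) = 2.00000 + 0.372946 + 0.297223 + 0.292760 = 2.96293.
⟨E⟩ = Σ Eᵢ gᵢe^(−Eᵢ/kT) / Z = (0·2.00000 + 111·0.372946 + 126·0.297223 + 127·0.292760) / 2.96293 = 39.16 meV.

39.16 meV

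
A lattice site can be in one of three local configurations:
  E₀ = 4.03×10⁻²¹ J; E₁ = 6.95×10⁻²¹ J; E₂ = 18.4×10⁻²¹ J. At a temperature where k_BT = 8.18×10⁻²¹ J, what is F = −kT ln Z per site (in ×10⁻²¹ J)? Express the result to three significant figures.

Eᵢ/kT = 0.49267, 0.84963, 2.2494.
Z = Σ e^(−Eᵢ/kT) = e^(−0.49267) + e^(−0.84963) + e^(−2.2494) = 0.61099 + 0.42757 + 0.10546 = 1.1440.
F = −kT ln Z = −8.18 × ln(1.1440) = −8.18 × 0.13453 = -1.10 ×10⁻²¹ J.

-1.10 ×10⁻²¹ J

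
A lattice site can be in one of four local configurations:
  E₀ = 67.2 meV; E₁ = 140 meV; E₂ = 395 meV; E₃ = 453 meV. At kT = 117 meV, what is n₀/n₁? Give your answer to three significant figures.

n₀/n₁ = exp[−(E₀−E₁)/kT] = exp(−(-72.8 meV)/(117 meV)) = exp(0.62222) = 1.86.

1.86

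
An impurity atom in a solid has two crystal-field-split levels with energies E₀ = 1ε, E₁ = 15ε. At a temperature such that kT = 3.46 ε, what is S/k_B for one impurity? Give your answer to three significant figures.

Eᵢ/kT = 0.28902, 4.3353.
Z = Σ e^(−Eᵢ/kT) = e^(−0.28902) + e^(−4.3353) = 0.74900 + 0.013098 = 0.76210.
⟨E⟩ = Σ EᵢPᵢ = 1.2406 ε.
S/k_B = ln Z + ⟨E⟩/kT = ln(0.76210) + 1.2406/3.46 = -0.27168 + 0.35855 = 0.0869.

0.0869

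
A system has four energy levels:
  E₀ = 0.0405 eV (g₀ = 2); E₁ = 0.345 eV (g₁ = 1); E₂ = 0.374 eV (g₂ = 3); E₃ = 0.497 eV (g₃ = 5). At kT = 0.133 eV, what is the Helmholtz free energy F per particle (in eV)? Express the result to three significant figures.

-0.0818 eV

Eᵢ/kT = 0.30451, 2.5940, 2.8120, 3.7368.
Z = Σ gᵢe^(−Eᵢ/kT) = 2·e^(−0.30451) + 1·e^(−2.5940) + 3·e^(−2.8120) + 5·e^(−3.7368) = 1.4750 + 0.074721 + 0.18025 + 0.11915 = 1.8491.
F = −kT ln Z = −0.133 × ln(1.8491) = −0.133 × 0.61470 = -0.0818 eV.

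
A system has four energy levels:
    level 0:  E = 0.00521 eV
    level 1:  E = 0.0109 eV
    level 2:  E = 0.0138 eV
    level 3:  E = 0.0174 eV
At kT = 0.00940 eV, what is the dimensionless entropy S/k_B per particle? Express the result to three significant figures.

1.27

Eᵢ/kT = 0.55426, 1.1596, 1.4681, 1.8511.
Z = Σ e^(−Eᵢ/kT) = e^(−0.55426) + e^(−1.1596) + e^(−1.4681) + e^(−1.8511) = 0.57450 + 0.31361 + 0.23036 + 0.15706 = 1.2755.
⟨E⟩ = Σ EᵢPᵢ = 0.0096615 eV.
S/k_B = ln Z + ⟨E⟩/kT = ln(1.2755) + 0.0096615/0.00940 = 0.24334 + 1.0278 = 1.27.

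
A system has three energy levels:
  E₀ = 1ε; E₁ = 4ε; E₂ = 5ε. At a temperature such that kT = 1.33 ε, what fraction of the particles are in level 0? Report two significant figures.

0.87

Eᵢ/kT = 0.7519, 3.008, 3.759.
Z = Σ e^(−Eᵢ/kT) = e^(−0.7519) + e^(−3.008) + e^(−3.759) = 0.4715 + 0.04939 + 0.02331 = 0.5442.
P₀ = e^(−E₀/kT) / Z = 0.4715/0.5442 = 0.87.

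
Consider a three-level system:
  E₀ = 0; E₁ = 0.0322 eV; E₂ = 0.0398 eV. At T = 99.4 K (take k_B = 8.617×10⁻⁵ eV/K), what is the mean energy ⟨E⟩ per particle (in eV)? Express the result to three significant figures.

0.00110 eV

k_BT = 8.617×10⁻⁵ × 99.4 K = 0.0085653 eV.
Eᵢ/kT = 0, 3.7594, 4.6467.
Z = Σ e^(−Eᵢ/kT) = e^(−0) + e^(−3.7594) + e^(−4.6467) = 1.0000 + 0.023298 + 0.0095932 = 1.0329.
⟨E⟩ = Σ Eᵢ e^(−Eᵢ/kT) / Z = (0·1.0000 + 0.0322·0.023298 + 0.0398·0.0095932) / 1.0329 = 0.00110 eV.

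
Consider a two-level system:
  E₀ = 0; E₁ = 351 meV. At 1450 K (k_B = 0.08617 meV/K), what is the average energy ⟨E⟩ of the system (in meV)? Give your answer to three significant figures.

19.9 meV

k_BT = 0.08617 × 1450 K = 124.95 meV.
Eᵢ/kT = 0, 2.8091.
Z = Σ e^(−Eᵢ/kT) = e^(−0) + e^(−2.8091) = 1.0000 + 0.060259 = 1.0603.
⟨E⟩ = Σ Eᵢ e^(−Eᵢ/kT) / Z = (0·1.0000 + 351·0.060259) / 1.0603 = 19.9 meV.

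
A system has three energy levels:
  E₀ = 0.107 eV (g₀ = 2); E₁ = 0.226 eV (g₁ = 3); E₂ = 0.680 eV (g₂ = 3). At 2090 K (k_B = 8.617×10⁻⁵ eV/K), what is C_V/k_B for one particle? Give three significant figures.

k_BT = 8.617×10⁻⁵ × 2090 K = 0.18010 eV.
Eᵢ/kT = 0.59411, 1.2549, 3.7757.
Z = Σ gᵢe^(−Eᵢ/kT) = 2·e^(−0.59411) + 3·e^(−1.2549) + 3·e^(−3.7757) = 1.1041 + 0.85531 + 0.068763 = 2.0282.
⟨E⟩ = 0.17661 eV, ⟨E²⟩ = 0.043449 eV².
C_V/k_B = (⟨E²⟩ − ⟨E⟩²)/(kT)² = (0.043449 − 0.031191)/0.032436 = 0.378.

0.378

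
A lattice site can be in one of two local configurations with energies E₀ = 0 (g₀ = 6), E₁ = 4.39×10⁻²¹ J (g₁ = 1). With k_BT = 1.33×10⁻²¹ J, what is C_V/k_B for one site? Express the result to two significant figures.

Eᵢ/kT = 0, 3.301.
Z = Σ gᵢe^(−Eᵢ/kT) = 6·e^(−0) + 1·e^(−3.301) = 6.000 + 0.03685 = 6.037.
⟨E⟩ = 0.02680, ⟨E²⟩ = 0.1176.
C_V/k_B = (⟨E²⟩ − ⟨E⟩²)/(kT)² = (0.1176 − 0.0007182)/1.769 = 0.066.

0.066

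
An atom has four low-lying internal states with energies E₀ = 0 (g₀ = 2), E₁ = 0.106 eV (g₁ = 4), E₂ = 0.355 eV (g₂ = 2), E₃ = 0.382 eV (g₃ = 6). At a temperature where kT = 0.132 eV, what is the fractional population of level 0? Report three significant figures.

0.469

Eᵢ/kT = 0, 0.80303, 2.6894, 2.8939.
Z = Σ gᵢe^(−Eᵢ/kT) = 2·e^(−0) + 4·e^(−0.80303) + 2·e^(−2.6894) + 6·e^(−2.8939) = 2.0000 + 1.7919 + 0.13584 + 0.33216 = 4.2599.
P₀ = g₀ e^(−E₀/kT) / Z = 2.0000/4.2599 = 0.469.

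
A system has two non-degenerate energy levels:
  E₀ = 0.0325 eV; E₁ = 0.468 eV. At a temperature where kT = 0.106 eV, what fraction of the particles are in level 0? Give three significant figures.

Eᵢ/kT = 0.30660, 4.4151.
Z = Σ e^(−Eᵢ/kT) = e^(−0.30660) + e^(−4.4151) = 0.73594 + 0.012093 = 0.74803.
P₀ = e^(−E₀/kT) / Z = 0.73594/0.74803 = 0.984.

0.984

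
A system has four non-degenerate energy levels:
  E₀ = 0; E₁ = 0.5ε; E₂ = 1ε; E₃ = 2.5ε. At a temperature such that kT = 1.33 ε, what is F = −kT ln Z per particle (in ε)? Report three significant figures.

-1.11 ε

Eᵢ/kT = 0, 0.37594, 0.75188, 1.8797.
Z = Σ e^(−Eᵢ/kT) = e^(−0) + e^(−0.37594) + e^(−0.75188) + e^(−1.8797) = 1.0000 + 0.68664 + 0.47148 + 0.15264 = 2.3108.
F = −kT ln Z = −1.33 × ln(2.3108) = −1.33 × 0.83759 = -1.11 ε.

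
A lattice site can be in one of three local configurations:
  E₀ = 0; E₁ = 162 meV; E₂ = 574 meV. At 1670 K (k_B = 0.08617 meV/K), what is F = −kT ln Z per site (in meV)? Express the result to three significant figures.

-42.4 meV

k_BT = 0.08617 × 1670 K = 143.90 meV.
Eᵢ/kT = 0, 1.1258, 3.9889.
Z = Σ e^(−Eᵢ/kT) = e^(−0) + e^(−1.1258) + e^(−3.9889) = 1.0000 + 0.32439 + 0.018520 = 1.3429.
F = −kT ln Z = −143.90 × ln(1.3429) = −143.90 × 0.29483 = -42.4 meV.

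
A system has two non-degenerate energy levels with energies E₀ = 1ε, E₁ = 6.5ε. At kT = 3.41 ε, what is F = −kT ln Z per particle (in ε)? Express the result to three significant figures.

0.380 ε

Eᵢ/kT = 0.29326, 1.9062.
Z = Σ e^(−Eᵢ/kT) = e^(−0.29326) + e^(−1.9062) = 0.74583 + 0.14864 = 0.89447.
F = −kT ln Z = −3.41 × ln(0.89447) = −3.41 × -0.11152 = 0.380 ε.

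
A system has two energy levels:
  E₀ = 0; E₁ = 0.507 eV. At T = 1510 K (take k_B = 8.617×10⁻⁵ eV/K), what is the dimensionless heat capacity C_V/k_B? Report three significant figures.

k_BT = 8.617×10⁻⁵ × 1510 K = 0.13012 eV.
Eᵢ/kT = 0, 3.8964.
Z = Σ e^(−Eᵢ/kT) = e^(−0) + e^(−3.8964) = 1.0000 + 0.020315 = 1.0203.
⟨E⟩ = 0.010095 eV, ⟨E²⟩ = 0.0051181 eV².
C_V/k_B = (⟨E²⟩ − ⟨E⟩²)/(kT)² = (0.0051181 − 0.00010191)/0.016931 = 0.296.

0.296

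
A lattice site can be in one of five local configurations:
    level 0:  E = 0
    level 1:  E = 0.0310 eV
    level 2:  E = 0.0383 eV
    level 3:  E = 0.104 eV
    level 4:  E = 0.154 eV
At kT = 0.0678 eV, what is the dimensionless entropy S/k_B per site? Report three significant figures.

1.39

Eᵢ/kT = 0, 0.45723, 0.56490, 1.5339, 2.2714.
Z = Σ e^(−Eᵢ/kT) = e^(−0) + e^(−0.45723) + e^(−0.56490) + e^(−1.5339) + e^(−2.2714) = 1.0000 + 0.63303 + 0.56842 + 0.21569 + 0.10317 = 2.5203.
⟨E⟩ = Σ EᵢPᵢ = 0.031629 eV.
S/k_B = ln Z + ⟨E⟩/kT = ln(2.5203) + 0.031629/0.0678 = 0.92438 + 0.46650 = 1.39.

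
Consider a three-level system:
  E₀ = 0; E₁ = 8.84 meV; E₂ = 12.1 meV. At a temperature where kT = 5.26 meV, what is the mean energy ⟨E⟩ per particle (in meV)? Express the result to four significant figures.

Eᵢ/kT = 0, 1.68061, 2.30038.
Z = Σ e^(−Eᵢ/kT) = e^(−0) + e^(−1.68061) + e^(−2.30038) = 1.00000 + 0.186260 + 0.100221 = 1.28648.
⟨E⟩ = Σ Eᵢ e^(−Eᵢ/kT) / Z = (0·1.00000 + 8.84·0.186260 + 12.1·0.100221) / 1.28648 = 2.223 meV.

2.223 meV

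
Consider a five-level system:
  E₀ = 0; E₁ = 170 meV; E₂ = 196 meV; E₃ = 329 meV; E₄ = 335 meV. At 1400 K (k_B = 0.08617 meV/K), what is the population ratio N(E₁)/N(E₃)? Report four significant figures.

3.736

k_BT = 0.08617 × 1400 K = 120.638 meV.
n₁/n₃ = exp[−(E₁−E₃)/kT] = exp(−(-159 meV)/(120.638 meV)) = exp(1.31799) = 3.736.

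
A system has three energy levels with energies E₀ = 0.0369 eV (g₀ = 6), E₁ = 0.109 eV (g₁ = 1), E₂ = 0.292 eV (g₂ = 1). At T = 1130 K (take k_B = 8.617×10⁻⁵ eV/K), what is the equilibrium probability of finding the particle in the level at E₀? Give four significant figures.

k_BT = 8.617×10⁻⁵ × 1130 K = 0.0973721 eV.
Eᵢ/kT = 0.378959, 1.11942, 2.99881.
Z = Σ gᵢe^(−Eᵢ/kT) = 6·e^(−0.378959) + 1·e^(−1.11942) + 1·e^(−2.99881) = 4.10744 + 0.326469 + 0.0498464 = 4.48376.
P₀ = g₀ e^(−E₀/kT) / Z = 4.10744/4.48376 = 0.9161.

0.9161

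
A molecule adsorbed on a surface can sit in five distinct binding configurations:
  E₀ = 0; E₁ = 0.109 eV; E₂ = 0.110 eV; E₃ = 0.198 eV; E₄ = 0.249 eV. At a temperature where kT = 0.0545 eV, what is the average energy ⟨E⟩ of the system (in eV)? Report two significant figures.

Eᵢ/kT = 0, 2.000, 2.018, 3.633, 4.569.
Z = Σ e^(−Eᵢ/kT) = e^(−0) + e^(−2.000) + e^(−2.018) + e^(−3.633) + e^(−4.569) = 1.000 + 0.1353 + 0.1329 + 0.02644 + 0.01037 = 1.305.
⟨E⟩ = Σ Eᵢ e^(−Eᵢ/kT) / Z = (0·1.000 + 0.109·0.1353 + 0.110·0.1329 + 0.198·0.02644 + 0.249·0.01037) / 1.305 = 0.028 eV.

0.028 eV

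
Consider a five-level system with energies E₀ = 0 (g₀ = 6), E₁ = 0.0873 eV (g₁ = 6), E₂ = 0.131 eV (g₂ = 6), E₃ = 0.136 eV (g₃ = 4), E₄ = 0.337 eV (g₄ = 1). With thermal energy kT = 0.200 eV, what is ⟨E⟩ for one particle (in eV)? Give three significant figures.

0.0713 eV

Eᵢ/kT = 0, 0.43650, 0.65500, 0.68000, 1.6850.
Z = Σ gᵢe^(−Eᵢ/kT) = 6·e^(−0) + 6·e^(−0.43650) + 6·e^(−0.65500) + 4·e^(−0.68000) + 1·e^(−1.6850) = 6.0000 + 3.8778 + 3.1167 + 2.0265 + 0.18544 = 15.206.
⟨E⟩ = Σ Eᵢ gᵢe^(−Eᵢ/kT) / Z = (0·6.0000 + 0.0873·3.8778 + 0.131·3.1167 + 0.136·2.0265 + 0.337·0.18544) / 15.206 = 0.0713 eV.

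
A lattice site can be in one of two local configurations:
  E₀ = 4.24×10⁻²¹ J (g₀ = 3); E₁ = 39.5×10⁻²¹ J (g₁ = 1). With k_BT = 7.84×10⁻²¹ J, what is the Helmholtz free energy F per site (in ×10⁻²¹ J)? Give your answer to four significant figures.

Eᵢ/kT = 0.540816, 5.03827.
Z = Σ gᵢe^(−Eᵢ/kT) = 3·e^(−0.540816) + 1·e^(−5.03827) = 1.74682 + 0.00648496 = 1.75330.
F = −kT ln Z = −7.84 × ln(1.75330) = −7.84 × 0.561500 = -4.402 ×10⁻²¹ J.

-4.402 ×10⁻²¹ J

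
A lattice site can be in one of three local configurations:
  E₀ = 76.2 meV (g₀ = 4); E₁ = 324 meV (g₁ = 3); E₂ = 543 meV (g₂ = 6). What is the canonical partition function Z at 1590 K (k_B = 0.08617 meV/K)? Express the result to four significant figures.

Z = 2.690

k_BT = 0.08617 × 1590 K = 137.010 meV.
Eᵢ/kT = 0.556164, 2.36479, 3.96321.
Z = Σ gᵢe^(−Eᵢ/kT) = 4·e^(−0.556164) + 3·e^(−2.36479) + 6·e^(−3.96321) = 2.29362 + 0.281907 + 0.114012 = 2.68954.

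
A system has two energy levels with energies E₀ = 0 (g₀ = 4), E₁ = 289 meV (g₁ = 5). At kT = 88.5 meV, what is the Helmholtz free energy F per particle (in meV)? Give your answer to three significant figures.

-127 meV

Eᵢ/kT = 0, 3.2655.
Z = Σ gᵢe^(−Eᵢ/kT) = 4·e^(−0) + 5·e^(−3.2655) = 4.0000 + 0.19089 = 4.1909.
F = −kT ln Z = −88.5 × ln(4.1909) = −88.5 × 1.4329 = -127 meV.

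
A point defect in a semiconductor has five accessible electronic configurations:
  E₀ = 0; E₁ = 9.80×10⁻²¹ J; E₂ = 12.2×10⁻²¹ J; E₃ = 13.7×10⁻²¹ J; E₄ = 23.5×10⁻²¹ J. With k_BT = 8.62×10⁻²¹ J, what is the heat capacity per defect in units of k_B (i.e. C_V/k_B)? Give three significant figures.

Eᵢ/kT = 0, 1.1369, 1.4153, 1.5893, 2.7262.
Z = Σ e^(−Eᵢ/kT) = e^(−0) + e^(−1.1369) + e^(−1.4153) + e^(−1.5893) + e^(−2.7262) = 1.0000 + 0.32081 + 0.24285 + 0.20407 + 0.065468 = 1.8332.
⟨E⟩ = 5.6955, ⟨E²⟩ = 77.140.
C_V/k_B = (⟨E²⟩ − ⟨E⟩²)/(kT)² = (77.140 − 32.439)/74.304 = 0.602.

0.602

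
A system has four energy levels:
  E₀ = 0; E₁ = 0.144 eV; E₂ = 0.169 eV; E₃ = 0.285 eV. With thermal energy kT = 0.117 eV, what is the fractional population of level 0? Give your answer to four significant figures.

Eᵢ/kT = 0, 1.23077, 1.44444, 2.43590.
Z = Σ e^(−Eᵢ/kT) = e^(−0) + e^(−1.23077) + e^(−1.44444) + e^(−2.43590) = 1.00000 + 0.292068 + 0.235878 + 0.0875189 = 1.61546.
P₀ = e^(−E₀/kT) / Z = 1.00000/1.61546 = 0.6190.

0.6190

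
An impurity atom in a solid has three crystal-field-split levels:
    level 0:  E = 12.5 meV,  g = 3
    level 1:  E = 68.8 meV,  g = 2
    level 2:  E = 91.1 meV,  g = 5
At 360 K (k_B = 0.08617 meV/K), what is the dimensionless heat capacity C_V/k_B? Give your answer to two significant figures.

k_BT = 0.08617 × 360 K = 31.02 meV.
Eᵢ/kT = 0.4030, 2.218, 2.937.
Z = Σ gᵢe^(−Eᵢ/kT) = 3·e^(−0.4030) + 2·e^(−2.218) + 5·e^(−2.937) = 2.005 + 0.2177 + 0.2651 = 2.488.
⟨E⟩ = 25.80 meV, ⟨E²⟩ = 1424 meV².
C_V/k_B = (⟨E²⟩ − ⟨E⟩²)/(kT)² = (1424 − 665.6)/962.2 = 0.79.

0.79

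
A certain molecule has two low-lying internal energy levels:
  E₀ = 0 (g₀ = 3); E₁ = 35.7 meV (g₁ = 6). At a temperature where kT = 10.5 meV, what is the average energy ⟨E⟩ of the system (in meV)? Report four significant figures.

Eᵢ/kT = 0, 3.40000.
Z = Σ gᵢe^(−Eᵢ/kT) = 3·e^(−0) + 6·e^(−3.40000) = 3.00000 + 0.200240 = 3.20024.
⟨E⟩ = Σ Eᵢ gᵢe^(−Eᵢ/kT) / Z = (0·3.00000 + 35.7·0.200240) / 3.20024 = 2.234 meV.

2.234 meV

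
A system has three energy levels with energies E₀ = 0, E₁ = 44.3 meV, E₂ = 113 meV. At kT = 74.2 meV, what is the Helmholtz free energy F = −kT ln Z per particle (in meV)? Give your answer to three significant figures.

Eᵢ/kT = 0, 0.59704, 1.5229.
Z = Σ e^(−Eᵢ/kT) = e^(−0) + e^(−0.59704) + e^(−1.5229) = 1.0000 + 0.55044 + 0.21808 = 1.7685.
F = −kT ln Z = −74.2 × ln(1.7685) = −74.2 × 0.57013 = -42.3 meV.

-42.3 meV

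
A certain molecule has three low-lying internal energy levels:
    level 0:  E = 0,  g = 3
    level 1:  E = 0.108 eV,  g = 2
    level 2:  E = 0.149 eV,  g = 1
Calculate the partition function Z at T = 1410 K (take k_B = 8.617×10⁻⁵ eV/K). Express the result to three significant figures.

k_BT = 8.617×10⁻⁵ × 1410 K = 0.12150 eV.
Eᵢ/kT = 0, 0.88889, 1.2263.
Z = Σ gᵢe^(−Eᵢ/kT) = 3·e^(−0) + 2·e^(−0.88889) + 1·e^(−1.2263) = 3.0000 + 0.82222 + 0.29338 = 4.1156.

Z = 4.12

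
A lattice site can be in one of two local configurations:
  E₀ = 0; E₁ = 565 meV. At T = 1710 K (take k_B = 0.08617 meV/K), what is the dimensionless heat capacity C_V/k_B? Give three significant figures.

0.304

k_BT = 0.08617 × 1710 K = 147.35 meV.
Eᵢ/kT = 0, 3.8344.
Z = Σ e^(−Eᵢ/kT) = e^(−0) + e^(−3.8344) = 1.0000 + 0.021614 = 1.0216.
⟨E⟩ = 11.954 meV, ⟨E²⟩ = 6753.8 meV².
C_V/k_B = (⟨E²⟩ − ⟨E⟩²)/(kT)² = (6753.8 − 142.90)/21712 = 0.304.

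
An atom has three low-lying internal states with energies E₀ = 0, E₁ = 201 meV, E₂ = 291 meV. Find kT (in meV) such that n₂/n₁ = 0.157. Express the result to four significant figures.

n₂/n₁ = exp[−(E₂−E₁)/kT] = 0.157.
⇒ (E₂−E₁)/kT = ln(1/0.157) = ln(6.36943) = 1.85151.
kT = 90 meV / 1.85151 = 48.61 meV.

48.61 meV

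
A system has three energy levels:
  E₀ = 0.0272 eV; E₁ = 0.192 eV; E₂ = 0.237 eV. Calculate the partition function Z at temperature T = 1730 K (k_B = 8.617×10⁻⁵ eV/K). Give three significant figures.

Z = 1.31

k_BT = 8.617×10⁻⁵ × 1730 K = 0.14907 eV.
Eᵢ/kT = 0.18246, 1.2880, 1.5899.
Z = Σ e^(−Eᵢ/kT) = e^(−0.18246) + e^(−1.2880) + e^(−1.5899) = 0.83322 + 0.27582 + 0.20395 = 1.3130.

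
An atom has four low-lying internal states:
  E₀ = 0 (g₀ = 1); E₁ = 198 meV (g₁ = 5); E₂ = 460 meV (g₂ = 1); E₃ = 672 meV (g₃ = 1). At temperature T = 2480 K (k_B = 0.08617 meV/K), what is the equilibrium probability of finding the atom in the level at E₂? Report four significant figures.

0.03702

k_BT = 0.08617 × 2480 K = 213.702 meV.
Eᵢ/kT = 0, 0.926524, 2.15253, 3.14457.
Z = Σ gᵢe^(−Eᵢ/kT) = 1·e^(−0) + 5·e^(−0.926524) + 1·e^(−2.15253) + 1·e^(−3.14457) = 1.00000 + 1.97964 + 0.116190 + 0.0430854 = 3.13892.
P₂ = g₂ e^(−E₂/kT) / Z = 0.116190/3.13892 = 0.03702.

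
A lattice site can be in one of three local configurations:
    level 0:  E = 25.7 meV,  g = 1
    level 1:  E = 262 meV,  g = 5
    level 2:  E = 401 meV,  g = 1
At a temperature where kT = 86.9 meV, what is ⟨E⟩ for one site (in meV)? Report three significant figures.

Eᵢ/kT = 0.29574, 3.0150, 4.6145.
Z = Σ gᵢe^(−Eᵢ/kT) = 1·e^(−0.29574) + 5·e^(−3.0150) + 1·e^(−4.6145) = 0.74398 + 0.24523 + 0.0099071 = 0.99912.
⟨E⟩ = Σ Eᵢ gᵢe^(−Eᵢ/kT) / Z = (25.7·0.74398 + 262·0.24523 + 401·0.0099071) / 0.99912 = 87.4 meV.

87.4 meV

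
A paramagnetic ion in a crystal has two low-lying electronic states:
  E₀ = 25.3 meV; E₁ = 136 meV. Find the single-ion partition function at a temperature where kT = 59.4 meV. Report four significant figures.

Z = 0.7545

Eᵢ/kT = 0.425926, 2.28956.
Z = Σ e^(−Eᵢ/kT) = e^(−0.425926) + e^(−2.28956) = 0.653165 + 0.101311 = 0.754476.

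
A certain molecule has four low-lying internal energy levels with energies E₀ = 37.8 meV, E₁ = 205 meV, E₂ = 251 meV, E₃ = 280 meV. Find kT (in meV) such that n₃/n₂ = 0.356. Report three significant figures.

28.1 meV

n₃/n₂ = exp[−(E₃−E₂)/kT] = 0.356.
⇒ (E₃−E₂)/kT = ln(1/0.356) = ln(2.8090) = 1.0328.
kT = 29 meV / 1.0328 = 28.1 meV.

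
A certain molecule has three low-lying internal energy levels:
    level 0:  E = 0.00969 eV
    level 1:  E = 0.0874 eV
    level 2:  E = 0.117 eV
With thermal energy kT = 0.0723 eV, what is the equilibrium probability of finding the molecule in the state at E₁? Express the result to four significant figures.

Eᵢ/kT = 0.134025, 1.20885, 1.61826.
Z = Σ e^(−Eᵢ/kT) = e^(−0.134025) + e^(−1.20885) + e^(−1.61826) = 0.874568 + 0.298540 + 0.198243 = 1.37135.
P₁ = e^(−E₁/kT) / Z = 0.298540/1.37135 = 0.2177.

0.2177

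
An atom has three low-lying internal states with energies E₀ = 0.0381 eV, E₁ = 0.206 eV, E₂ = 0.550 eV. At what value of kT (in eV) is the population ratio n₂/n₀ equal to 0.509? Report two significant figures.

0.76 eV

n₂/n₀ = exp[−(E₂−E₀)/kT] = 0.509.
⇒ (E₂−E₀)/kT = ln(1/0.509) = ln(1.965) = 0.6755.
kT = 0.5119 eV / 0.6755 = 0.76 eV.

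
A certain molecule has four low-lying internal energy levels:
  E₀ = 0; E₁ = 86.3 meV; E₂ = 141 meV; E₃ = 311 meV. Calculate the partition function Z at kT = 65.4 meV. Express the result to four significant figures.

Eᵢ/kT = 0, 1.31957, 2.15596, 4.75535.
Z = Σ e^(−Eᵢ/kT) = e^(−0) + e^(−1.31957) + e^(−2.15596) + e^(−4.75535) = 1.00000 + 0.267250 + 0.115792 + 0.00860553 = 1.39165.

Z = 1.392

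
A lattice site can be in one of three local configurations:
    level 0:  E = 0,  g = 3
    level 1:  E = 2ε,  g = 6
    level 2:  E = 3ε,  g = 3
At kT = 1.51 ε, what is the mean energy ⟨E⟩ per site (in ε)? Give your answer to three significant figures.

Eᵢ/kT = 0, 1.3245, 1.9868.
Z = Σ gᵢe^(−Eᵢ/kT) = 3·e^(−0) + 6·e^(−1.3245) + 3·e^(−1.9868) = 3.0000 + 1.5956 + 0.41140 = 5.0070.
⟨E⟩ = Σ Eᵢ gᵢe^(−Eᵢ/kT) / Z = (0·3.0000 + 2·1.5956 + 3·0.41140) / 5.0070 = 0.884 ε.

0.884 ε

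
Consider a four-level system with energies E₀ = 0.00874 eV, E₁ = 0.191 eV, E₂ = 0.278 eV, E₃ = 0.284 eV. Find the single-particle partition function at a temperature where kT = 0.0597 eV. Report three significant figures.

Eᵢ/kT = 0.14640, 3.1993, 4.6566, 4.7571.
Z = Σ e^(−Eᵢ/kT) = e^(−0.14640) + e^(−3.1993) + e^(−4.6566) + e^(−4.7571) = 0.86381 + 0.040791 + 0.0094987 + 0.0085905 = 0.92269.

Z = 0.923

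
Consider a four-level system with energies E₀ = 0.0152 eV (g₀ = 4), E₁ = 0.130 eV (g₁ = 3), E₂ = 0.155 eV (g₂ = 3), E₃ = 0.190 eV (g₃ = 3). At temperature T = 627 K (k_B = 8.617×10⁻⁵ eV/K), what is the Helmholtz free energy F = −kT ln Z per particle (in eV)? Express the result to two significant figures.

-0.068 eV

k_BT = 8.617×10⁻⁵ × 627 K = 0.05403 eV.
Eᵢ/kT = 0.2813, 2.406, 2.869, 3.517.
Z = Σ gᵢe^(−Eᵢ/kT) = 4·e^(−0.2813) + 3·e^(−2.406) + 3·e^(−2.869) + 3·e^(−3.517) = 3.019 + 0.2705 + 0.1703 + 0.08907 = 3.549.
F = −kT ln Z = −0.05403 × ln(3.549) = −0.05403 × 1.267 = -0.068 eV.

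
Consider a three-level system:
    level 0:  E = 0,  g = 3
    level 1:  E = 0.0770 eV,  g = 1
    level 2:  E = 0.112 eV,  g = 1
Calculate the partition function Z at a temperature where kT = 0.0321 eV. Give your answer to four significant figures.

Eᵢ/kT = 0, 2.39875, 3.48910.
Z = Σ gᵢe^(−Eᵢ/kT) = 3·e^(−0) + 1·e^(−2.39875) + 1·e^(−3.48910) = 3.00000 + 0.0908314 + 0.0305283 = 3.12136.

Z = 3.121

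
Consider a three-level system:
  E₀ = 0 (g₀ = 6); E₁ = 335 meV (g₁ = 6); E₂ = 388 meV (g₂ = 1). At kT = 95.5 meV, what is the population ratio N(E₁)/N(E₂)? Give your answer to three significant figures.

10.5

n₁/n₂ = (g₁/g₂) exp[−(E₁−E₂)/kT] = (6/1) × exp(−(-53 meV)/(95.5 meV)) = (6/1) × exp(0.55497) = 10.5.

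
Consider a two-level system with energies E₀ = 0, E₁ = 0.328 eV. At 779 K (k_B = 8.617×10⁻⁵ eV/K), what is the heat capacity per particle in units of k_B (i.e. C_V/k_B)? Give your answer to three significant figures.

k_BT = 8.617×10⁻⁵ × 779 K = 0.067126 eV.
Eᵢ/kT = 0, 4.8863.
Z = Σ e^(−Eᵢ/kT) = e^(−0) + e^(−4.8863) = 1.0000 + 0.0075493 = 1.0075.
⟨E⟩ = 0.0024577 eV, ⟨E²⟩ = 0.00080614 eV².
C_V/k_B = (⟨E²⟩ − ⟨E⟩²)/(kT)² = (0.00080614 − 0.0000060403)/0.0045059 = 0.178.

0.178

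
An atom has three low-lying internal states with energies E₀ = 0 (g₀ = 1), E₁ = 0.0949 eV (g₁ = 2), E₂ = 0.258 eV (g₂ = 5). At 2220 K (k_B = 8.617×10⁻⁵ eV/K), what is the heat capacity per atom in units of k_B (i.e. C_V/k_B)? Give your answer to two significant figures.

k_BT = 8.617×10⁻⁵ × 2220 K = 0.1913 eV.
Eᵢ/kT = 0, 0.4961, 1.349.
Z = Σ gᵢe^(−Eᵢ/kT) = 1·e^(−0) + 2·e^(−0.4961) + 5·e^(−1.349) = 1.000 + 1.218 + 1.297 = 3.515.
⟨E⟩ = 0.1281 eV, ⟨E²⟩ = 0.02768 eV².
C_V/k_B = (⟨E²⟩ − ⟨E⟩²)/(kT)² = (0.02768 − 0.01641)/0.03660 = 0.31.

0.31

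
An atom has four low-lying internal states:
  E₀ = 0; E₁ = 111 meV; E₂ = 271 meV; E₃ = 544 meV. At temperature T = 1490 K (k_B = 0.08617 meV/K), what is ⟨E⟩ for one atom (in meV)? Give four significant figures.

56.17 meV

k_BT = 0.08617 × 1490 K = 128.393 meV.
Eᵢ/kT = 0, 0.864533, 2.11071, 4.23699.
Z = Σ e^(−Eᵢ/kT) = e^(−0) + e^(−0.864533) + e^(−2.11071) + e^(−4.23699) = 1.00000 + 0.421248 + 0.121152 + 0.0144510 = 1.55685.
⟨E⟩ = Σ Eᵢ e^(−Eᵢ/kT) / Z = (0·1.00000 + 111·0.421248 + 271·0.121152 + 544·0.0144510) / 1.55685 = 56.17 meV.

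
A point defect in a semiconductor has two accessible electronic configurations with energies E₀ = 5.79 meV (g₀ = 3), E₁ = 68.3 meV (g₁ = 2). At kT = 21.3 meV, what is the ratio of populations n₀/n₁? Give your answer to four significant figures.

n₀/n₁ = (g₀/g₁) exp[−(E₀−E₁)/kT] = (3/2) × exp(−(-62.51 meV)/(21.3 meV)) = (3/2) × exp(2.93474) = 28.22.

28.22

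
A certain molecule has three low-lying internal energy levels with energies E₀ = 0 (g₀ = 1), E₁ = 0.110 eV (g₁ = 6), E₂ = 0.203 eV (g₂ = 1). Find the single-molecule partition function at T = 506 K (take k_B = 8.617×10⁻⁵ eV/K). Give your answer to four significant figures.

Z = 1.491

k_BT = 8.617×10⁻⁵ × 506 K = 0.0436020 eV.
Eᵢ/kT = 0, 2.52282, 4.65575.
Z = Σ gᵢe^(−Eᵢ/kT) = 1·e^(−0) + 6·e^(−2.52282) + 1·e^(−4.65575) = 1.00000 + 0.481398 + 0.00950678 = 1.49090.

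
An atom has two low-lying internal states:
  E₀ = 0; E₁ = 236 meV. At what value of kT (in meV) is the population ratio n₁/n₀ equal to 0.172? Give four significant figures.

134.1 meV

n₁/n₀ = exp[−(E₁−E₀)/kT] = 0.172.
⇒ (E₁−E₀)/kT = ln(1/0.172) = ln(5.81395) = 1.76026.
kT = 236 meV / 1.76026 = 134.1 meV.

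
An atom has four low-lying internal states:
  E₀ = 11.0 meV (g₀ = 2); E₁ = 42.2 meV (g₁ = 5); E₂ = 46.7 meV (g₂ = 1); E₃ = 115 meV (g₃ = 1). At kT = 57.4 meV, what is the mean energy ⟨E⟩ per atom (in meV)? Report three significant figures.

Eᵢ/kT = 0.19164, 0.73519, 0.81359, 2.0035.
Z = Σ gᵢe^(−Eᵢ/kT) = 2·e^(−0.19164) + 5·e^(−0.73519) + 1·e^(−0.81359) + 1·e^(−2.0035) = 1.6512 + 2.3971 + 0.44326 + 0.13486 = 4.6264.
⟨E⟩ = Σ Eᵢ gᵢe^(−Eᵢ/kT) / Z = (11.0·1.6512 + 42.2·2.3971 + 46.7·0.44326 + 115·0.13486) / 4.6264 = 33.6 meV.

33.6 meV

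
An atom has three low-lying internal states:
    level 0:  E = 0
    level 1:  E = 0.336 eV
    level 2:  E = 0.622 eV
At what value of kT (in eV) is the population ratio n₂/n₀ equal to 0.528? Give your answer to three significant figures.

0.974 eV

n₂/n₀ = exp[−(E₂−E₀)/kT] = 0.528.
⇒ (E₂−E₀)/kT = ln(1/0.528) = ln(1.8939) = 0.63864.
kT = 0.622 eV / 0.63864 = 0.974 eV.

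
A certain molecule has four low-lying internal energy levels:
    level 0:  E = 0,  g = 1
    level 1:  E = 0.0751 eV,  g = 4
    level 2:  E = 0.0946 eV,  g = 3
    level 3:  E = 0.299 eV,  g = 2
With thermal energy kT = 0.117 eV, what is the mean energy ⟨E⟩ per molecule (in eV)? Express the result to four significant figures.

Eᵢ/kT = 0, 0.641880, 0.808547, 2.55556.
Z = Σ gᵢe^(−Eᵢ/kT) = 1·e^(−0) + 4·e^(−0.641880) + 3·e^(−0.808547) + 2·e^(−2.55556) = 1.00000 + 2.10521 + 1.33651 + 0.155297 = 4.59702.
⟨E⟩ = Σ Eᵢ gᵢe^(−Eᵢ/kT) / Z = (0·1.00000 + 0.0751·2.10521 + 0.0946·1.33651 + 0.299·0.155297) / 4.59702 = 0.07200 eV.

0.07200 eV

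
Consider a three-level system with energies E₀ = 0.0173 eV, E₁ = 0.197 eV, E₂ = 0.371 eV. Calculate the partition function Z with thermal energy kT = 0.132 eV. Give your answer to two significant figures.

Z = 1.2

Eᵢ/kT = 0.1311, 1.492, 2.811.
Z = Σ e^(−Eᵢ/kT) = e^(−0.1311) + e^(−1.492) + e^(−2.811) = 0.8771 + 0.2249 + 0.06014 = 1.162.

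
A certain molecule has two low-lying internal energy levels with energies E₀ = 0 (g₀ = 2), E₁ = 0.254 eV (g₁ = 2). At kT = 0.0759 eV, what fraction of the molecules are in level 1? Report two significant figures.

Eᵢ/kT = 0, 3.347.
Z = Σ gᵢe^(−Eᵢ/kT) = 2·e^(−0) + 2·e^(−3.347) = 2.000 + 0.07038 = 2.070.
P₁ = g₁ e^(−E₁/kT) / Z = 0.07038/2.070 = 0.034.

0.034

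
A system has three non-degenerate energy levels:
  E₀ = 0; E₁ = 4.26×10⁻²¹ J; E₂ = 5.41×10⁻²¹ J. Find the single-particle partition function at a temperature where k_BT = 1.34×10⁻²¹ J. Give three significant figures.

Eᵢ/kT = 0, 3.1791, 4.0373.
Z = Σ e^(−Eᵢ/kT) = e^(−0) + e^(−3.1791) + e^(−4.0373) = 1.0000 + 0.041623 + 0.017645 = 1.0593.

Z = 1.06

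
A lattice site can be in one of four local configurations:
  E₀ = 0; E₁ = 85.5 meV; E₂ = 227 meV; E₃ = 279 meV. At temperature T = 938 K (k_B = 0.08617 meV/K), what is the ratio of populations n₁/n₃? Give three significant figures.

11.0

k_BT = 0.08617 × 938 K = 80.827 meV.
n₁/n₃ = exp[−(E₁−E₃)/kT] = exp(−(-193.5 meV)/(80.827 meV)) = exp(2.3940) = 11.0.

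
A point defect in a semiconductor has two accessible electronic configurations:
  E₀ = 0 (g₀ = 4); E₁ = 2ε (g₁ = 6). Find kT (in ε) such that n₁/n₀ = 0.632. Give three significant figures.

2.31 ε

n₁/n₀ = (g₁/g₀) exp[−(E₁−E₀)/kT] = 0.632.
⇒ (E₁−E₀)/kT = ln((6/4)/0.632) = ln(2.3734) = 0.86432.
kT = 2ε / 0.86432 = 2.31 ε.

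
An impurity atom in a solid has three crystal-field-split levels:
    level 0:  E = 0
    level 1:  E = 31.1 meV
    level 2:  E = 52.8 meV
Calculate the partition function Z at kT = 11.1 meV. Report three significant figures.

Eᵢ/kT = 0, 2.8018, 4.7568.
Z = Σ e^(−Eᵢ/kT) = e^(−0) + e^(−2.8018) + e^(−4.7568) = 1.0000 + 0.060701 + 0.0085931 = 1.0693.

Z = 1.07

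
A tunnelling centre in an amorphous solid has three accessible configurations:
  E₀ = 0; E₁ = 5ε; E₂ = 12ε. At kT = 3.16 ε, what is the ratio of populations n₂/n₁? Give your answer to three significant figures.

n₂/n₁ = exp[−(E₂−E₁)/kT] = exp(−(7ε)/(3.16ε)) = exp(-2.2152) = 0.109.

0.109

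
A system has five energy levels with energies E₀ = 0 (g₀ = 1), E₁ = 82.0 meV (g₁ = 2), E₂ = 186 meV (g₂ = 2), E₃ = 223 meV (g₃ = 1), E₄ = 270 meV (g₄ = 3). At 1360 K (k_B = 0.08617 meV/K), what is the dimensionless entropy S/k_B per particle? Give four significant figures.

k_BT = 0.08617 × 1360 K = 117.191 meV.
Eᵢ/kT = 0, 0.699712, 1.58715, 1.90288, 2.30393.
Z = Σ gᵢe^(−Eᵢ/kT) = 1·e^(−0) + 2·e^(−0.699712) + 2·e^(−1.58715) + 1·e^(−1.90288) + 3·e^(−2.30393) = 1.00000 + 0.993457 + 0.409015 + 0.149138 + 0.299597 = 2.85121.
⟨E⟩ = Σ EᵢPᵢ = 95.2891 meV.
S/k_B = ln Z + ⟨E⟩/kT = ln(2.85121) + 95.2891/117.191 = 1.04774 + 0.813109 = 1.861.

1.861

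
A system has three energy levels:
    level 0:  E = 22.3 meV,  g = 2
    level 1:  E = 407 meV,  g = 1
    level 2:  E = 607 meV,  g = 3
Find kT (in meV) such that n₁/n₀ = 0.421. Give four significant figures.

2237 meV

n₁/n₀ = (g₁/g₀) exp[−(E₁−E₀)/kT] = 0.421.
⇒ (E₁−E₀)/kT = ln((1/2)/0.421) = ln(1.18765) = 0.171977.
kT = 384.7 meV / 0.171977 = 2237 meV.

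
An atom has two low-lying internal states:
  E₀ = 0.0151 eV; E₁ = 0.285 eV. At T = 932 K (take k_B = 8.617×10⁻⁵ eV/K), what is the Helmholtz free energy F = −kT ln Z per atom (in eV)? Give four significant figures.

k_BT = 8.617×10⁻⁵ × 932 K = 0.0803104 eV.
Eᵢ/kT = 0.188020, 3.54873.
Z = Σ e^(−Eᵢ/kT) = e^(−0.188020) + e^(−3.54873) = 0.828598 + 0.0287611 = 0.857359.
F = −kT ln Z = −0.0803104 × ln(0.857359) = −0.0803104 × -0.153899 = 0.01236 eV.

0.01236 eV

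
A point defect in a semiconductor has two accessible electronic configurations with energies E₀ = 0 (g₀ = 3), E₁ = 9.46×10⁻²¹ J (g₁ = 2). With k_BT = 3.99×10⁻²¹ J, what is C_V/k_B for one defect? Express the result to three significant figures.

0.310

Eᵢ/kT = 0, 2.3709.
Z = Σ gᵢe^(−Eᵢ/kT) = 3·e^(−0) + 2·e^(−2.3709) = 3.0000 + 0.18679 = 3.1868.
⟨E⟩ = 0.55449, ⟨E²⟩ = 5.2454.
C_V/k_B = (⟨E²⟩ − ⟨E⟩²)/(kT)² = (5.2454 − 0.30746)/15.920 = 0.310.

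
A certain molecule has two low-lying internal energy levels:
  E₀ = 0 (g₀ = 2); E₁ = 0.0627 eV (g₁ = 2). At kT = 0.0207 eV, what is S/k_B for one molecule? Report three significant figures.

Eᵢ/kT = 0, 3.0290.
Z = Σ gᵢe^(−Eᵢ/kT) = 2·e^(−0) + 2·e^(−3.0290) = 2.0000 + 0.096728 = 2.0967.
⟨E⟩ = Σ EᵢPᵢ = 0.0028926 eV.
S/k_B = ln Z + ⟨E⟩/kT = ln(2.0967) + 0.0028926/0.0207 = 0.74036 + 0.13974 = 0.880.

0.880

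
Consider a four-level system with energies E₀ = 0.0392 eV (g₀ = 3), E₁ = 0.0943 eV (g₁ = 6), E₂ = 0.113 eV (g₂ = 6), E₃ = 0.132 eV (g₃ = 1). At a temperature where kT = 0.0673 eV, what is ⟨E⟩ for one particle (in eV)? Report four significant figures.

Eᵢ/kT = 0.582467, 1.40119, 1.67905, 1.96137.
Z = Σ gᵢe^(−Eᵢ/kT) = 3·e^(−0.582467) + 6·e^(−1.40119) + 6·e^(−1.67905) + 1·e^(−1.96137) = 1.67556 + 1.47782 + 1.11931 + 0.140666 = 4.41336.
⟨E⟩ = Σ Eᵢ gᵢe^(−Eᵢ/kT) / Z = (0.0392·1.67556 + 0.0943·1.47782 + 0.113·1.11931 + 0.132·0.140666) / 4.41336 = 0.07933 eV.

0.07933 eV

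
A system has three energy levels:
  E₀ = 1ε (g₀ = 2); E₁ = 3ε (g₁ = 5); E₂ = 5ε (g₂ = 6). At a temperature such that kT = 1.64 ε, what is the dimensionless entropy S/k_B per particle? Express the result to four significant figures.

2.156

Eᵢ/kT = 0.609756, 1.82927, 3.04878.
Z = Σ gᵢe^(−Eᵢ/kT) = 2·e^(−0.609756) + 5·e^(−1.82927) + 6·e^(−3.04878) = 1.08697 + 0.802654 + 0.284500 = 2.17412.
⟨E⟩ = Σ EᵢPᵢ = 2.26180 ε.
S/k_B = ln Z + ⟨E⟩/kT = ln(2.17412) + 2.26180/1.64 = 0.776624 + 1.37915 = 2.156.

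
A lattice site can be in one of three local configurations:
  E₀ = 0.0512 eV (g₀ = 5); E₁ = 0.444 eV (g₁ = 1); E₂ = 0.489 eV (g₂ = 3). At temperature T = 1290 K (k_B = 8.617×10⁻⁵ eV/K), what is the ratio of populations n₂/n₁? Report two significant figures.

k_BT = 8.617×10⁻⁵ × 1290 K = 0.1112 eV.
n₂/n₁ = (g₂/g₁) exp[−(E₂−E₁)/kT] = (3/1) × exp(−(0.045 eV)/(0.1112 eV)) = (3/1) × exp(-0.4047) = 2.0.

2.0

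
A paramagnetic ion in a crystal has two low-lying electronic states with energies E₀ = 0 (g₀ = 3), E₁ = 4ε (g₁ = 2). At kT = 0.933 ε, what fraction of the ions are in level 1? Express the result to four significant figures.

0.009079

Eᵢ/kT = 0, 4.28725.
Z = Σ gᵢe^(−Eᵢ/kT) = 3·e^(−0) + 2·e^(−4.28725) = 3.00000 + 0.0274853 = 3.02749.
P₁ = g₁ e^(−E₁/kT) / Z = 0.0274853/3.02749 = 0.009079.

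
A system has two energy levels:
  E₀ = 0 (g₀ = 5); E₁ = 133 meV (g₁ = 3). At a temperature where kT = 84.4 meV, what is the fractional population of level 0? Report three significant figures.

0.890

Eᵢ/kT = 0, 1.5758.
Z = Σ gᵢe^(−Eᵢ/kT) = 5·e^(−0) + 3·e^(−1.5758) = 5.0000 + 0.62053 = 5.6205.
P₀ = g₀ e^(−E₀/kT) / Z = 5.0000/5.6205 = 0.890.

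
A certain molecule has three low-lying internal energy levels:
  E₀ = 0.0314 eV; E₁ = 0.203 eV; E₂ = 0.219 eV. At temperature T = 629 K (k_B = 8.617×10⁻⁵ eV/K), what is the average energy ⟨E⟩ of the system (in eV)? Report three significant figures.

k_BT = 8.617×10⁻⁵ × 629 K = 0.054201 eV.
Eᵢ/kT = 0.57933, 3.7453, 4.0405.
Z = Σ e^(−Eᵢ/kT) = e^(−0.57933) + e^(−3.7453) + e^(−4.0405) = 0.56027 + 0.023629 + 0.017589 = 0.60149.
⟨E⟩ = Σ Eᵢ e^(−Eᵢ/kT) / Z = (0.0314·0.56027 + 0.203·0.023629 + 0.219·0.017589) / 0.60149 = 0.0436 eV.

0.0436 eV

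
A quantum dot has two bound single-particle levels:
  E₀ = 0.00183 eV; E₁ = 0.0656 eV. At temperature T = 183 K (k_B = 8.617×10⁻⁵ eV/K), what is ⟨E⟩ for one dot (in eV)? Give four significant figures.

0.002928 eV

k_BT = 8.617×10⁻⁵ × 183 K = 0.0157691 eV.
Eᵢ/kT = 0.116050, 4.16003.
Z = Σ e^(−Eᵢ/kT) = e^(−0.116050) + e^(−4.16003) = 0.890431 + 0.0156071 = 0.906038.
⟨E⟩ = Σ Eᵢ e^(−Eᵢ/kT) / Z = (0.00183·0.890431 + 0.0656·0.0156071) / 0.906038 = 0.002928 eV.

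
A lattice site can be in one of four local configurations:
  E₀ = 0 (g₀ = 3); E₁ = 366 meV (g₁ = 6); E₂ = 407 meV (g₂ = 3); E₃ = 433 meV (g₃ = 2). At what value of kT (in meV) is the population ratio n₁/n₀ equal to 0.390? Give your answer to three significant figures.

224 meV

n₁/n₀ = (g₁/g₀) exp[−(E₁−E₀)/kT] = 0.390.
⇒ (E₁−E₀)/kT = ln((6/3)/0.390) = ln(5.1282) = 1.6348.
kT = 366 meV / 1.6348 = 224 meV.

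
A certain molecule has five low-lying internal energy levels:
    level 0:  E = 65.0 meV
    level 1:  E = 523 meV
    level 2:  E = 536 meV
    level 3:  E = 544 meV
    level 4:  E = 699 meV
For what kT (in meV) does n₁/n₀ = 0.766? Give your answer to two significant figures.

n₁/n₀ = exp[−(E₁−E₀)/kT] = 0.766.
⇒ (E₁−E₀)/kT = ln(1/0.766) = ln(1.305) = 0.2662.
kT = 458.0 meV / 0.2662 = 1700 meV.

1700 meV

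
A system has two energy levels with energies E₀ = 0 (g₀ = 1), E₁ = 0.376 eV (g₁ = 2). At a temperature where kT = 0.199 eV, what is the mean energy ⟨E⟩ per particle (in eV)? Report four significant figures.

Eᵢ/kT = 0, 1.88945.
Z = Σ gᵢe^(−Eᵢ/kT) = 1·e^(−0) + 2·e^(−1.88945) = 1.00000 + 0.302310 = 1.30231.
⟨E⟩ = Σ Eᵢ gᵢe^(−Eᵢ/kT) / Z = (0·1.00000 + 0.376·0.302310) / 1.30231 = 0.08728 eV.

0.08728 eV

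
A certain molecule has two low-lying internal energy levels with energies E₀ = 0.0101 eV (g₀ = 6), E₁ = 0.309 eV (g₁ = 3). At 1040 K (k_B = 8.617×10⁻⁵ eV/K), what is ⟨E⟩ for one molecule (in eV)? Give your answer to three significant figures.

0.0153 eV

k_BT = 8.617×10⁻⁵ × 1040 K = 0.089617 eV.
Eᵢ/kT = 0.11270, 3.4480.
Z = Σ gᵢe^(−Eᵢ/kT) = 6·e^(−0.11270) + 3·e^(−3.4480) = 5.3605 + 0.095428 = 5.4559.
⟨E⟩ = Σ Eᵢ gᵢe^(−Eᵢ/kT) / Z = (0.0101·5.3605 + 0.309·0.095428) / 5.4559 = 0.0153 eV.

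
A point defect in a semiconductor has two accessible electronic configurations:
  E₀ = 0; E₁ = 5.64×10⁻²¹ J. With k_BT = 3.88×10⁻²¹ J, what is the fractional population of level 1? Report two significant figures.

0.19

Eᵢ/kT = 0, 1.454.
Z = Σ e^(−Eᵢ/kT) = e^(−0) + e^(−1.454) = 1.000 + 0.2336 = 1.234.
P₁ = e^(−E₁/kT) / Z = 0.2336/1.234 = 0.19.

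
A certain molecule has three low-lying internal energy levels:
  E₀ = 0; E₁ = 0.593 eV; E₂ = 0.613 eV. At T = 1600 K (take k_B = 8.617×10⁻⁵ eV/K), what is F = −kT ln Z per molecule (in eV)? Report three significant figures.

-0.00344 eV

k_BT = 8.617×10⁻⁵ × 1600 K = 0.13787 eV.
Eᵢ/kT = 0, 4.3012, 4.4462.
Z = Σ e^(−Eᵢ/kT) = e^(−0) + e^(−4.3012) + e^(−4.4462) = 1.0000 + 0.013552 + 0.011723 = 1.0253.
F = −kT ln Z = −0.13787 × ln(1.0253) = −0.13787 × 0.024985 = -0.00344 eV.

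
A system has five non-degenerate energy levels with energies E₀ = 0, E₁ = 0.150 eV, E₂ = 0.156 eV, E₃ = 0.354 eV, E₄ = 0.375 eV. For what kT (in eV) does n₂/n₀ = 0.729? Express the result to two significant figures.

0.49 eV

n₂/n₀ = exp[−(E₂−E₀)/kT] = 0.729.
⇒ (E₂−E₀)/kT = ln(1/0.729) = ln(1.372) = 0.3163.
kT = 0.156 eV / 0.3163 = 0.49 eV.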